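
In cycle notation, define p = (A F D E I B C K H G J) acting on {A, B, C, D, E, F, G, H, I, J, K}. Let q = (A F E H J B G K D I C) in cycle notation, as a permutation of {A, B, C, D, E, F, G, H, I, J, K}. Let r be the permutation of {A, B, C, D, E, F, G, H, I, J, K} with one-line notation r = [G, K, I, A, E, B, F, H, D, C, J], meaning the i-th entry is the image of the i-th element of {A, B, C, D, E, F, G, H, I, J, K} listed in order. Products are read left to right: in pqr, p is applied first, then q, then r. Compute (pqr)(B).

Apply the permutations in order: p(B) = C, then q(C) = A, then r(A) = G. So (pqr)(B) = G.

G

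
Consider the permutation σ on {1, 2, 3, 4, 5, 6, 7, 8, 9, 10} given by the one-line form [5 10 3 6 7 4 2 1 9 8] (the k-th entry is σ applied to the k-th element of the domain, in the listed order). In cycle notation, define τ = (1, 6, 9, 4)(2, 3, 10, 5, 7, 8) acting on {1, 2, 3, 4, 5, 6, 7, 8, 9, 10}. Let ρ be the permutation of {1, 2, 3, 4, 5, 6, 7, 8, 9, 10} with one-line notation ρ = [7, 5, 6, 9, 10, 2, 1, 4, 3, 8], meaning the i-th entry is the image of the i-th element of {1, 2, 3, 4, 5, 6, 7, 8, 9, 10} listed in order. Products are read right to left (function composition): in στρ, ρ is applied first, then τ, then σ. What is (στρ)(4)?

(στρ)(4) = σ(τ(ρ(4))). ρ(4) = 9, then τ(9) = 4, then σ(4) = 6, so the result is 6.

6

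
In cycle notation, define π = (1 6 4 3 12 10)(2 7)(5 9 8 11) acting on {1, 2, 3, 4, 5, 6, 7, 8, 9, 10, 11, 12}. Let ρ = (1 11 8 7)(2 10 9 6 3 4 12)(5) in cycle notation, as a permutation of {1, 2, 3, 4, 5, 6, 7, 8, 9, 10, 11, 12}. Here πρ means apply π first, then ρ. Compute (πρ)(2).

1

First apply π: π(2) = 7, then ρ(7) = 1. Thus (πρ)(2) = 1.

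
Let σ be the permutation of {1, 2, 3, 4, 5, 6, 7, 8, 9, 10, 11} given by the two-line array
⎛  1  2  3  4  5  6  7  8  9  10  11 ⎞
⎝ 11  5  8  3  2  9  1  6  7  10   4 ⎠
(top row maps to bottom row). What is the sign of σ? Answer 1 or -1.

1

In disjoint-cycle form the cycle lengths are 8, 2, 1.
A cycle of length ℓ contributes ℓ−1 transpositions, so σ is a product of 7 + 1 = 8 transpositions — even.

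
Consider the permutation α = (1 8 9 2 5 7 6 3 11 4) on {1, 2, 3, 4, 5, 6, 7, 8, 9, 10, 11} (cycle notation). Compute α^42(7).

7 lies in the 10-cycle (1 8 9 2 5 7 6 3 11 4).
Powers repeat with period 10 on this cycle, and 42 mod 10 = 2, so α^42(7) = α^2(7).
Stepping 2 places around the cycle: 7 → 6 → 3.

3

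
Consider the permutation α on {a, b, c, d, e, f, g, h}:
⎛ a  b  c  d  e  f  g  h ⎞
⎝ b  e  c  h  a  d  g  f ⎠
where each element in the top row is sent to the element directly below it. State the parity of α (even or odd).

even

In disjoint-cycle form the cycle lengths are 3, 3, 1, 1.
A cycle of length ℓ contributes ℓ−1 transpositions, so α is a product of 2 + 2 = 4 transpositions — even.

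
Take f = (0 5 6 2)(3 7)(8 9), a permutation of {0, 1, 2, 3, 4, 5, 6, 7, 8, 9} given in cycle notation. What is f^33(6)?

2

6 lies in the 4-cycle (0 5 6 2).
On a 4-cycle, f^4 is the identity, so f^33 = f^1 there (33 ≡ 1 mod 4).
Stepping 1 place around the cycle: 6 → 2.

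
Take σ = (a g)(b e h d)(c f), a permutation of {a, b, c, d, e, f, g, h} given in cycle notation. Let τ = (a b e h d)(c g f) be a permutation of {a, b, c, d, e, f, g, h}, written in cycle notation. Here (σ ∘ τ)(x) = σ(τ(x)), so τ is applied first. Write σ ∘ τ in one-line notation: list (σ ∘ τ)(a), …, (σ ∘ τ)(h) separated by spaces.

For each element, apply τ then σ: a → b → e; b → e → h; c → g → a; d → a → g; e → h → d; f → c → f; g → f → c; h → d → b.
Collecting the images, σ ∘ τ = [e h a g d f c b].

e h a g d f c b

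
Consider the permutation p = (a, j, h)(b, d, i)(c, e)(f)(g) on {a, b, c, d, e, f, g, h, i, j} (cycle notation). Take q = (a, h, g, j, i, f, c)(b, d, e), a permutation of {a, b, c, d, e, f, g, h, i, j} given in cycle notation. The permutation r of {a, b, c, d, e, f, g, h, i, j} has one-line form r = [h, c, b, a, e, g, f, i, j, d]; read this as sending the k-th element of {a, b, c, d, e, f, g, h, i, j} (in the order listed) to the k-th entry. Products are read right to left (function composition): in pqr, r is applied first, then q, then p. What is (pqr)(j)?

c

Apply the permutations in order: r(j) = d, then q(d) = e, then p(e) = c. So (pqr)(j) = c.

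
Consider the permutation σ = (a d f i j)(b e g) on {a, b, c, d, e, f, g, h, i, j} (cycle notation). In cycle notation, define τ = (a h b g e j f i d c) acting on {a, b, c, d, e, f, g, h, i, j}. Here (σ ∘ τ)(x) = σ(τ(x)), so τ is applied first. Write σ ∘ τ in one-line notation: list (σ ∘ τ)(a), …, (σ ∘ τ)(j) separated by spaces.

(σ ∘ τ)(x) = σ(τ(x)). Computing each image: σ(τ(a)) = σ(h) = h, σ(τ(b)) = σ(g) = b, σ(τ(c)) = σ(a) = d, σ(τ(d)) = σ(c) = c, σ(τ(e)) = σ(j) = a, σ(τ(f)) = σ(i) = j, σ(τ(g)) = σ(e) = g, σ(τ(h)) = σ(b) = e, σ(τ(i)) = σ(d) = f, σ(τ(j)) = σ(f) = i.
Hence σ ∘ τ = [h b d c a j g e f i].

h b d c a j g e f i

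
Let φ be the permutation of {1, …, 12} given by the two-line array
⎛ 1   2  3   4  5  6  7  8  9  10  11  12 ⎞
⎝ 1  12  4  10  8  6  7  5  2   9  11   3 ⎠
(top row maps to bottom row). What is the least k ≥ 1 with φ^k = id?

The disjoint-cycle form of φ has cycle lengths 6, 2, 1, 1, 1, 1.
The order of φ is the least common multiple of its cycle lengths: lcm(6, 2) = 6.

6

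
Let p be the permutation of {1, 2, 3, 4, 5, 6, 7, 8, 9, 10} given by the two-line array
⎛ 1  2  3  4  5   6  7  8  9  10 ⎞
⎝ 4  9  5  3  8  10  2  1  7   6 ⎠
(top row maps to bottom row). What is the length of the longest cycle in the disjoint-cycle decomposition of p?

Decomposing into disjoint cycles gives (1, 4, 3, 5, 8)(2, 9, 7)(6, 10); the longest has length 5.

5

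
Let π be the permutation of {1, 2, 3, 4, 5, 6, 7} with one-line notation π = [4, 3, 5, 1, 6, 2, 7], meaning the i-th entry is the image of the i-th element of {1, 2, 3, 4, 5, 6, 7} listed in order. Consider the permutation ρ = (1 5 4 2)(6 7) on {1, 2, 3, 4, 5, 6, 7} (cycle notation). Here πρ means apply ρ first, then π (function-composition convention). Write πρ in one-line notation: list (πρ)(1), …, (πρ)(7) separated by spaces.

(πρ)(x) = π(ρ(x)). Computing each image: π(ρ(1)) = π(5) = 6, π(ρ(2)) = π(1) = 4, π(ρ(3)) = π(3) = 5, π(ρ(4)) = π(2) = 3, π(ρ(5)) = π(4) = 1, π(ρ(6)) = π(7) = 7, π(ρ(7)) = π(6) = 2.
Hence πρ = [6 4 5 3 1 7 2].

6 4 5 3 1 7 2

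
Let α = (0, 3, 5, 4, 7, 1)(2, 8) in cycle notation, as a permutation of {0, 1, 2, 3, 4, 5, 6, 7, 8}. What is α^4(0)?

0 lies in the 6-cycle (0, 3, 5, 4, 7, 1).
Advancing 4 steps from 0: 0 → 3 → 5 → 4 → 7.

7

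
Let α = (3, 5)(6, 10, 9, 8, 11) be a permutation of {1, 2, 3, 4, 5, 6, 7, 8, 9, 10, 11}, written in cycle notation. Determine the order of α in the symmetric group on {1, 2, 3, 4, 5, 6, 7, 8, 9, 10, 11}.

10

The disjoint cycles have lengths 5, 2, 1, 1, 1, 1.
The order of α is the least common multiple of its cycle lengths: lcm(5, 2) = 10.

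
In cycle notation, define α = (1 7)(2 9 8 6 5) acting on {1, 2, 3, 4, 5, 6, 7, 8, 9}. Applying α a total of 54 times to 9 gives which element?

2

9 lies in the 5-cycle (2 9 8 6 5).
On a 5-cycle, α^5 is the identity, so α^54 = α^4 there (54 ≡ 4 mod 5).
Stepping 4 places around the cycle: 9 → 8 → 6 → 5 → 2.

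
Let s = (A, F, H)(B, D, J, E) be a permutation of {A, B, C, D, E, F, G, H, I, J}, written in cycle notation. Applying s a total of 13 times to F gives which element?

F lies in the 3-cycle (A, F, H).
On a 3-cycle, s^3 is the identity, so s^13 = s^1 there (13 ≡ 1 mod 3).
Stepping 1 place around the cycle: F → H.

H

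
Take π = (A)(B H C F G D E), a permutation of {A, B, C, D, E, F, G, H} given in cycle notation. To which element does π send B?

In the cycle (B H C F G D E), B is followed by H, so π(B) = H.

H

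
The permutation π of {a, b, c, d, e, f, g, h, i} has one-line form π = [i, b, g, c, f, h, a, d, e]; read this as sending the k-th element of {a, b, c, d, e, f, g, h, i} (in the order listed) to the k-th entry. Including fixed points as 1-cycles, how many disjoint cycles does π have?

The cycle decomposition is (a i e f h d c g)(b), which has 2 cycles (counting 1-cycles).

2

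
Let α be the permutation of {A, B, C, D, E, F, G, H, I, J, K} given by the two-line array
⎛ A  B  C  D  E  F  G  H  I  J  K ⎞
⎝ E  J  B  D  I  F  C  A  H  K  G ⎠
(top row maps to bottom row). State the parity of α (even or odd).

In disjoint-cycle form the cycle lengths are 5, 4, 1, 1.
A cycle of length ℓ contributes ℓ−1 transpositions, so α is a product of 4 + 3 = 7 transpositions — odd.

odd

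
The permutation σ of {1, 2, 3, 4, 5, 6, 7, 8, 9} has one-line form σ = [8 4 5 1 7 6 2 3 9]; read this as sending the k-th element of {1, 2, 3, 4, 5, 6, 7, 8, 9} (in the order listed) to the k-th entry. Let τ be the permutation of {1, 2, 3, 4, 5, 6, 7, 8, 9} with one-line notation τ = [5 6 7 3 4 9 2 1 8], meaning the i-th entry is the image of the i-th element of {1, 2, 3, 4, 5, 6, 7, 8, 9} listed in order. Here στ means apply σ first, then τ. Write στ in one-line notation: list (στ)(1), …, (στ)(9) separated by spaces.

1 3 4 5 2 9 6 7 8

For each element, apply σ then τ: 1 → 8 → 1; 2 → 4 → 3; 3 → 5 → 4; 4 → 1 → 5; 5 → 7 → 2; 6 → 6 → 9; 7 → 2 → 6; 8 → 3 → 7; 9 → 9 → 8.
Collecting the images, στ = [1 3 4 5 2 9 6 7 8].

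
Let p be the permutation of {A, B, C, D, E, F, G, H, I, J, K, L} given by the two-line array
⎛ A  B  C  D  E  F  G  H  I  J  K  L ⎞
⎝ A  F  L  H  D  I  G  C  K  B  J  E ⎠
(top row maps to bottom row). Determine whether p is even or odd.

In disjoint-cycle form the cycle lengths are 5, 5, 1, 1.
A cycle is odd iff its length is even; p has 0 even-length cycles, so sgn(p) = (−1)^0 and p is even.

even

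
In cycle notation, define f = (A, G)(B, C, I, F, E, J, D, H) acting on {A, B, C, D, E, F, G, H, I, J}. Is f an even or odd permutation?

even

The cycle lengths are 8, 2.
A cycle of length ℓ contributes ℓ−1 transpositions, so f is a product of 7 + 1 = 8 transpositions — even.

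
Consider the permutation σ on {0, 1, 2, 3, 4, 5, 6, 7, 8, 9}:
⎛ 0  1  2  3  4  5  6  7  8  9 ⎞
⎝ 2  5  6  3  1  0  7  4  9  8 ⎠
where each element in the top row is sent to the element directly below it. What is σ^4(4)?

2

Tracing 4 → 1 → … returns to 4 after 7 steps, so 4 lies in a 7-cycle (0 2 6 7 4 1 5).
Stepping 4 places around the cycle: 4 → 1 → 5 → 0 → 2.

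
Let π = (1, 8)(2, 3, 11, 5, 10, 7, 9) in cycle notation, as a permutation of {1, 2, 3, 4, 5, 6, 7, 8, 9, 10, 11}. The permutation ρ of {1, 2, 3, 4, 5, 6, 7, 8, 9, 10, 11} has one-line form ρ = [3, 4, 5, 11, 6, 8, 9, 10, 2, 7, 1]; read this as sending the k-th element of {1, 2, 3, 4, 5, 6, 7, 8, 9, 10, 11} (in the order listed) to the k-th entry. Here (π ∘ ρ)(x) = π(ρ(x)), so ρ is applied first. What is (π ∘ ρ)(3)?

10

First apply ρ: ρ(3) = 5, then π(5) = 10. Thus (π ∘ ρ)(3) = 10.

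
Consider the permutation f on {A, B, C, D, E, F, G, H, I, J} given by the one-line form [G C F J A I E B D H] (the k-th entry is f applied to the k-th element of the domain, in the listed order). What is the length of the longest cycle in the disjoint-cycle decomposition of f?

7

Decomposing into disjoint cycles gives (A, G, E)(B, C, F, I, D, J, H); the longest has length 7.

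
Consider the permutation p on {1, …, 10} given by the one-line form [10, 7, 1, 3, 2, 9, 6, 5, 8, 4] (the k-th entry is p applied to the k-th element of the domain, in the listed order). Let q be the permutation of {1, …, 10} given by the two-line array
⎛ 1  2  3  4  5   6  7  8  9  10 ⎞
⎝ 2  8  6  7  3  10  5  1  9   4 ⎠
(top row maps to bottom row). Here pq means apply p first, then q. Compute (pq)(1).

p(1) = 10, then q(10) = 4; composing gives (pq)(1) = 4.

4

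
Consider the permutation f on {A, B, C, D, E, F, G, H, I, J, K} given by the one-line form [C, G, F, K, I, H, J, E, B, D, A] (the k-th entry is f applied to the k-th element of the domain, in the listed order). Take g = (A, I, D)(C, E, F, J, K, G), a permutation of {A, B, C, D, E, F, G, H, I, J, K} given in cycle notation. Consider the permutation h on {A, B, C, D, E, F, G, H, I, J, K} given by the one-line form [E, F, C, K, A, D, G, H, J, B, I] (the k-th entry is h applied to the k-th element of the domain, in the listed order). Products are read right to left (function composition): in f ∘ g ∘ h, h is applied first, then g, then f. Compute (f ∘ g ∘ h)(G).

F

(f ∘ g ∘ h)(G) = f(g(h(G))). h(G) = G, then g(G) = C, then f(C) = F, so the result is F.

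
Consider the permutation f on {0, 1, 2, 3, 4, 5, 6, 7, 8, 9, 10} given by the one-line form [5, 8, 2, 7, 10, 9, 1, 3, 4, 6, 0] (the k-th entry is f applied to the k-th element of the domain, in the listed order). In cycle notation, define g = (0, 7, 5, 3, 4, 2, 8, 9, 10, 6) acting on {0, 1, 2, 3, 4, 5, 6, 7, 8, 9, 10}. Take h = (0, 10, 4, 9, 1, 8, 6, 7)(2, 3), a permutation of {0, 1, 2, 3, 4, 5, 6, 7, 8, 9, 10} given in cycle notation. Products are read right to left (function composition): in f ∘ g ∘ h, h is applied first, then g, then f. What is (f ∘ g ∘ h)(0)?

Apply the permutations in order: h(0) = 10, then g(10) = 6, then f(6) = 1. So (f ∘ g ∘ h)(0) = 1.

1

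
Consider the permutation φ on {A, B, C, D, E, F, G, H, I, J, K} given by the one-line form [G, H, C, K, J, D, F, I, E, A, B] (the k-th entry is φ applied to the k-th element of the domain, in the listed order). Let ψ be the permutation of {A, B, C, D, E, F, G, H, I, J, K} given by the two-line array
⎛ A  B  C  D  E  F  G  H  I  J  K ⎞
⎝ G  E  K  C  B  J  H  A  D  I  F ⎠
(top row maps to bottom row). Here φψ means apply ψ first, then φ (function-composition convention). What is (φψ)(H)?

G

(φψ)(H) = φ(ψ(H)). ψ(H) = A, then φ(A) = G. So (φψ)(H) = G.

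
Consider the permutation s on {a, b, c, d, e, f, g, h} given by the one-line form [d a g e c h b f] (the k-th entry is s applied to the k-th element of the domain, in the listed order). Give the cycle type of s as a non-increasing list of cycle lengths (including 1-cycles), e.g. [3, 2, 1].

[6, 2]

The disjoint cycles are (a, d, e, c, g, b)(f, h), with lengths 6, 2 in non-increasing order.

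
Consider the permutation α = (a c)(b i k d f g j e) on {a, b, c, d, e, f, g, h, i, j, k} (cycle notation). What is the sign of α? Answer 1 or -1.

1

The cycle lengths are 8, 2, 1.
A cycle of length ℓ contributes ℓ−1 transpositions, so α is a product of 7 + 1 = 8 transpositions — even.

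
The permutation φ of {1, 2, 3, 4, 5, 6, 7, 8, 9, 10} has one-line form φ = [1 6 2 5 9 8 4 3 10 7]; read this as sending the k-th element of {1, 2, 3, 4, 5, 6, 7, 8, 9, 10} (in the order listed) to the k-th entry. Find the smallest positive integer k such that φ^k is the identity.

20

Writing φ as disjoint cycles, the cycle lengths are 5, 4, 1.
Since disjoint cycles commute, ord(φ) = lcm(5, 4) = 20.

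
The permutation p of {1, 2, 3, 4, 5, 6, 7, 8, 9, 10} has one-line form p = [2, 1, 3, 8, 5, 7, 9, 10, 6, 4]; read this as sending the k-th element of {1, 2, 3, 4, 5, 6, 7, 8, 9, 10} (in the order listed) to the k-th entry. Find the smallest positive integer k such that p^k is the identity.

The disjoint-cycle form of p has cycle lengths 3, 3, 2, 1, 1.
The order is lcm(3, 3, 2) = 6.

6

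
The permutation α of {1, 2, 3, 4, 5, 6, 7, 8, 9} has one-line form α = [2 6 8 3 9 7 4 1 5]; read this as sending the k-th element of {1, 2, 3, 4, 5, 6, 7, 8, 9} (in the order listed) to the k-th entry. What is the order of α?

14

Writing α as disjoint cycles, the cycle lengths are 7, 2.
The order is lcm(7, 2) = 14.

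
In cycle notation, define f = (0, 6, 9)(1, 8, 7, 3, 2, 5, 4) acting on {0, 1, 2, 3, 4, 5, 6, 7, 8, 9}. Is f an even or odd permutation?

even

The cycle lengths are 7, 3.
A cycle is odd iff its length is even; f has 0 even-length cycles, so sgn(f) = (−1)^0 and f is even.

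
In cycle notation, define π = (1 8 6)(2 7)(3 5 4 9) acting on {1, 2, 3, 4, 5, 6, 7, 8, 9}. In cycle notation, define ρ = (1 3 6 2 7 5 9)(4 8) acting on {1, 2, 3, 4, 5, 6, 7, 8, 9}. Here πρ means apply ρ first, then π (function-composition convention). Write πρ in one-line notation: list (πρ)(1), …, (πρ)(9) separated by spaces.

(πρ)(x) = π(ρ(x)). Computing each image: π(ρ(1)) = π(3) = 5, π(ρ(2)) = π(7) = 2, π(ρ(3)) = π(6) = 1, π(ρ(4)) = π(8) = 6, π(ρ(5)) = π(9) = 3, π(ρ(6)) = π(2) = 7, π(ρ(7)) = π(5) = 4, π(ρ(8)) = π(4) = 9, π(ρ(9)) = π(1) = 8.
Hence πρ = [5 2 1 6 3 7 4 9 8].

5 2 1 6 3 7 4 9 8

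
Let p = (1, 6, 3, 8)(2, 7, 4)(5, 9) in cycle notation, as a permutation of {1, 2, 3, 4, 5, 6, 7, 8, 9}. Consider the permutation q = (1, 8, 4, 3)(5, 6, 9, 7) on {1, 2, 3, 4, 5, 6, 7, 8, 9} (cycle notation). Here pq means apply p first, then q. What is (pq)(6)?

First apply p: p(6) = 3, then q(3) = 1. Thus (pq)(6) = 1.

1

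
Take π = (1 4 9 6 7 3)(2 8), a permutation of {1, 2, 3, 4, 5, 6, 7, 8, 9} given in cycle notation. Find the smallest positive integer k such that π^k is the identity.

The disjoint cycles have lengths 6, 2, 1.
The order is lcm(6, 2) = 6.

6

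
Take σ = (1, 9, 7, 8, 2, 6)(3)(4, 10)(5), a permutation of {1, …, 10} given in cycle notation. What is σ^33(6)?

6 lies in the 6-cycle (1, 9, 7, 8, 2, 6).
Since the cycle has length 6, σ^33 acts on it the same as σ^3 (33 mod 6 = 3).
Advancing 3 steps from 6: 6 → 1 → 9 → 7.

7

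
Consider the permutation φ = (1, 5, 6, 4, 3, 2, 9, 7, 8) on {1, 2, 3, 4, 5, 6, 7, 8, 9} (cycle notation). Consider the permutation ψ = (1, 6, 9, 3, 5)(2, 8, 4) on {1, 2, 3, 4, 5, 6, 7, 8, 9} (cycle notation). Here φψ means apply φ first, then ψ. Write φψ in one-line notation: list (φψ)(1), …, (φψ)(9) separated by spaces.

1 3 8 5 9 2 4 6 7

(φψ)(x) = ψ(φ(x)). Computing each image: ψ(φ(1)) = ψ(5) = 1, ψ(φ(2)) = ψ(9) = 3, ψ(φ(3)) = ψ(2) = 8, ψ(φ(4)) = ψ(3) = 5, ψ(φ(5)) = ψ(6) = 9, ψ(φ(6)) = ψ(4) = 2, ψ(φ(7)) = ψ(8) = 4, ψ(φ(8)) = ψ(1) = 6, ψ(φ(9)) = ψ(7) = 7.
Hence φψ = [1 3 8 5 9 2 4 6 7].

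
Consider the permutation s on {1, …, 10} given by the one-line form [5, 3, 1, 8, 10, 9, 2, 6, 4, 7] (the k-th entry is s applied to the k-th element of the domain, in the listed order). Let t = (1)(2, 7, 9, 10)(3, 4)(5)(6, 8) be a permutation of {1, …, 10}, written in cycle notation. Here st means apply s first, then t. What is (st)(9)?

First apply s: s(9) = 4, then t(4) = 3. Thus (st)(9) = 3.

3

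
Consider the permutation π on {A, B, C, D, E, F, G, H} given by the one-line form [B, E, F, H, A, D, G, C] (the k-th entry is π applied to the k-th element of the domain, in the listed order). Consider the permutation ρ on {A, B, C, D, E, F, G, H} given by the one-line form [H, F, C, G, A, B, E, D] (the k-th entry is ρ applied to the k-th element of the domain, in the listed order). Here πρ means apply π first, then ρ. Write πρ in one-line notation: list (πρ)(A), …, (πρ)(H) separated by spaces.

Chase each element through π then ρ: A → B → F; B → E → A; C → F → B; D → H → D; E → A → H; F → D → G; G → G → E; H → C → C.
So πρ in one-line form is F A B D H G E C.

F A B D H G E C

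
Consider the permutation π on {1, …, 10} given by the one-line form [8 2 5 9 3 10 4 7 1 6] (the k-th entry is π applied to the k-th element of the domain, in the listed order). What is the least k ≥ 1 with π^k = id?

Writing π as disjoint cycles, the cycle lengths are 5, 2, 2, 1.
The order of π is the least common multiple of its cycle lengths: lcm(5, 2, 2) = 10.

10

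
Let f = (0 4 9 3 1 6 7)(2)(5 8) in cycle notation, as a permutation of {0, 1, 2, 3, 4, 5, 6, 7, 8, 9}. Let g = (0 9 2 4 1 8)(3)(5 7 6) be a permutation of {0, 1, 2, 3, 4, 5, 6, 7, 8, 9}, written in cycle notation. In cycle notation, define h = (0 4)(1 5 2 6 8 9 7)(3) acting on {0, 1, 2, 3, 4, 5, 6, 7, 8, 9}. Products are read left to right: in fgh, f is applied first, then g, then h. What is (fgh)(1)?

Apply the permutations in order: f(1) = 6, then g(6) = 5, then h(5) = 2. So (fgh)(1) = 2.

2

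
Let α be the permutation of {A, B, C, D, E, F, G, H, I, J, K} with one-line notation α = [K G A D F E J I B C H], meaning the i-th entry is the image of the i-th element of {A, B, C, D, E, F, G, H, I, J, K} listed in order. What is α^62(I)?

Tracing I → B → … returns to I after 8 steps, so I lies in an 8-cycle (A K H I B G J C).
Since the cycle has length 8, α^62 acts on it the same as α^6 (62 mod 8 = 6).
Advancing 6 steps from I: I → B → G → J → C → A → K.

K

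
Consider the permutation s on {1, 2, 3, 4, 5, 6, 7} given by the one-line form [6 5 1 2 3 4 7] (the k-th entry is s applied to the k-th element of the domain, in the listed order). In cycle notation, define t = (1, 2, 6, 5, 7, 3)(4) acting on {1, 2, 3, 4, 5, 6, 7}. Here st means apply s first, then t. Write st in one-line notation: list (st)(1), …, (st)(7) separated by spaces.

5 7 2 6 1 4 3

For each element, apply s then t: 1 → 6 → 5; 2 → 5 → 7; 3 → 1 → 2; 4 → 2 → 6; 5 → 3 → 1; 6 → 4 → 4; 7 → 7 → 3.
So st in one-line form is 5 7 2 6 1 4 3.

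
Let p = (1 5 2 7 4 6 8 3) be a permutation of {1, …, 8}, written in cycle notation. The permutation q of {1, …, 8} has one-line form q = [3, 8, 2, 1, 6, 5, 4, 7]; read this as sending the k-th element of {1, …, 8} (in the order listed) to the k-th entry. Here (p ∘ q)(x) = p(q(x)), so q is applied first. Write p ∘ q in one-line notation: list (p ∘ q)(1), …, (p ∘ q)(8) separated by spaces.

For each element, apply q then p: 1 → 3 → 1; 2 → 8 → 3; 3 → 2 → 7; 4 → 1 → 5; 5 → 6 → 8; 6 → 5 → 2; 7 → 4 → 6; 8 → 7 → 4.
So p ∘ q in one-line form is 1 3 7 5 8 2 6 4.

1 3 7 5 8 2 6 4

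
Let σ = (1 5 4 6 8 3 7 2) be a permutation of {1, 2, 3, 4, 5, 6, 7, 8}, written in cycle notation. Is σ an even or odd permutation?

odd

The cycle lengths are 8.
A cycle of length ℓ contributes ℓ−1 transpositions, so σ is a product of 7 transpositions — odd.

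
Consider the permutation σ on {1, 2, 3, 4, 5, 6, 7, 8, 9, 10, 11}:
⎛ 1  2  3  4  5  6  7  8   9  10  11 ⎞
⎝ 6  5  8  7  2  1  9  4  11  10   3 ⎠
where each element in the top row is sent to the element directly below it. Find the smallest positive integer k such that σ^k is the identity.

Decomposing into disjoint cycles gives cycle lengths 6, 2, 2, 1.
Since disjoint cycles commute, ord(σ) = lcm(6, 2, 2) = 6.

6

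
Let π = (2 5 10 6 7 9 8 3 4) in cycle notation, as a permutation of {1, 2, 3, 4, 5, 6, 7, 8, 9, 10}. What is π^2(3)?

3 lies in the 9-cycle (2 5 10 6 7 9 8 3 4).
Stepping 2 places around the cycle: 3 → 4 → 2.

2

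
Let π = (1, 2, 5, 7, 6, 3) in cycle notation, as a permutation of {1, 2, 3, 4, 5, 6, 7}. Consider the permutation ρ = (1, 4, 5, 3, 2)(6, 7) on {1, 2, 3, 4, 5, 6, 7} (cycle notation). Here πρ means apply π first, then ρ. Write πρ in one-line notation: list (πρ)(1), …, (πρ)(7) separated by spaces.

Chase each element through π then ρ: 1 → 2 → 1; 2 → 5 → 3; 3 → 1 → 4; 4 → 4 → 5; 5 → 7 → 6; 6 → 3 → 2; 7 → 6 → 7.
Collecting the images, πρ = [1 3 4 5 6 2 7].

1 3 4 5 6 2 7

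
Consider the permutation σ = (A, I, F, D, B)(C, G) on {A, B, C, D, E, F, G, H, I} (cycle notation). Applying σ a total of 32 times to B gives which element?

B lies in the 5-cycle (A, I, F, D, B).
On a 5-cycle, σ^5 is the identity, so σ^32 = σ^2 there (32 ≡ 2 mod 5).
Stepping 2 places around the cycle: B → A → I.

I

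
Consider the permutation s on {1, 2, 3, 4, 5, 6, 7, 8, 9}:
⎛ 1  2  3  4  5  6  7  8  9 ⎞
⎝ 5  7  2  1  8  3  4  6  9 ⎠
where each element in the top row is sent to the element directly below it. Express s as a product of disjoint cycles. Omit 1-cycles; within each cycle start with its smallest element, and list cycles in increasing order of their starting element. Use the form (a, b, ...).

From 1: 1 → 5 → 8 → 6 → 3 → 2 → 7 → 4 → 1, closing the cycle (1, 5, 8, 6, 3, 2, 7, 4).
Repeating from the next unused element and collecting all non-trivial cycles gives (1, 5, 8, 6, 3, 2, 7, 4).

(1, 5, 8, 6, 3, 2, 7, 4)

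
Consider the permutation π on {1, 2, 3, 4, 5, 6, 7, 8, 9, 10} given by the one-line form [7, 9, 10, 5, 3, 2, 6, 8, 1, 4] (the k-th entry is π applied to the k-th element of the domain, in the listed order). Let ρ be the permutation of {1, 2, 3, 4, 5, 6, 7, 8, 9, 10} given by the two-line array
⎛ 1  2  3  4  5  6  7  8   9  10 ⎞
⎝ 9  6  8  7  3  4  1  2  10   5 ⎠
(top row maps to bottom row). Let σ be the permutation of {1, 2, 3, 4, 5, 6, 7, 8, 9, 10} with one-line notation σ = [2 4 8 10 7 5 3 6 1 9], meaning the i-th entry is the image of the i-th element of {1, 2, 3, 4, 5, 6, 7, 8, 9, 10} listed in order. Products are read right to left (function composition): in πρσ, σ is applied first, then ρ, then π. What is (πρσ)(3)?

Chase 3: σ(3) = 8; ρ(8) = 2; π(2) = 9. Hence (πρσ)(3) = 9.

9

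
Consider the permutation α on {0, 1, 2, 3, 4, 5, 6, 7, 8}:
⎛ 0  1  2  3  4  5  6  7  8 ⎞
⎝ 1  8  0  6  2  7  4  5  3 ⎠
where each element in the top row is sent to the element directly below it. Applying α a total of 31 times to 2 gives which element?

Tracing 2 → 0 → … returns to 2 after 7 steps, so 2 lies in a 7-cycle (0, 1, 8, 3, 6, 4, 2).
On a 7-cycle, α^7 is the identity, so α^31 = α^3 there (31 ≡ 3 mod 7).
Stepping 3 places around the cycle: 2 → 0 → 1 → 8.

8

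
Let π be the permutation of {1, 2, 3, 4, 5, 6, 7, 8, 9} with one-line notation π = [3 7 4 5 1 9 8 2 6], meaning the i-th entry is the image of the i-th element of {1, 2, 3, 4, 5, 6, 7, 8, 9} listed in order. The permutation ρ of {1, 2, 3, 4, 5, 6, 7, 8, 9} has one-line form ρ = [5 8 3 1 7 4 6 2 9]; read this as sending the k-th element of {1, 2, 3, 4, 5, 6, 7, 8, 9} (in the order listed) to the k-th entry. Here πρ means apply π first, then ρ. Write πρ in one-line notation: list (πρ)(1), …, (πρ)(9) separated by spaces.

3 6 1 7 5 9 2 8 4

For each element, apply π then ρ: 1 → 3 → 3; 2 → 7 → 6; 3 → 4 → 1; 4 → 5 → 7; 5 → 1 → 5; 6 → 9 → 9; 7 → 8 → 2; 8 → 2 → 8; 9 → 6 → 4.
So πρ in one-line form is 3 6 1 7 5 9 2 8 4.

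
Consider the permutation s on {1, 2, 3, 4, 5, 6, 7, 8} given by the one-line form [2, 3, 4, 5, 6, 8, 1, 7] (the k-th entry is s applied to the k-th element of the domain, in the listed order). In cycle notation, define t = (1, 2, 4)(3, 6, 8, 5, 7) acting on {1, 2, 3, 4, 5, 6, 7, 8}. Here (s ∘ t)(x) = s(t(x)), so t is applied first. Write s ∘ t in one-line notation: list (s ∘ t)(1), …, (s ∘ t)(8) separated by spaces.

(s ∘ t)(x) = s(t(x)). Computing each image: s(t(1)) = s(2) = 3, s(t(2)) = s(4) = 5, s(t(3)) = s(6) = 8, s(t(4)) = s(1) = 2, s(t(5)) = s(7) = 1, s(t(6)) = s(8) = 7, s(t(7)) = s(3) = 4, s(t(8)) = s(5) = 6.
Hence s ∘ t = [3 5 8 2 1 7 4 6].

3 5 8 2 1 7 4 6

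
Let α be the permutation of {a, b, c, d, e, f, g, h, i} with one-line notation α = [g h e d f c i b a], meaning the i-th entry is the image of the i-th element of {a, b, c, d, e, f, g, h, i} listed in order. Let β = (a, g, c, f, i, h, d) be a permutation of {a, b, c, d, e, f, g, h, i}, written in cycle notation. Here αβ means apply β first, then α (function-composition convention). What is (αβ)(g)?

First apply β: β(g) = c, then α(c) = e. Thus (αβ)(g) = e.

e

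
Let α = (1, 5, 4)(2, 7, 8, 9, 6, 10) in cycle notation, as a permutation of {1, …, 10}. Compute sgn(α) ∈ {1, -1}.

The cycle lengths are 6, 3, 1.
A cycle of length ℓ contributes ℓ−1 transpositions, so α is a product of 5 + 2 = 7 transpositions — odd.

-1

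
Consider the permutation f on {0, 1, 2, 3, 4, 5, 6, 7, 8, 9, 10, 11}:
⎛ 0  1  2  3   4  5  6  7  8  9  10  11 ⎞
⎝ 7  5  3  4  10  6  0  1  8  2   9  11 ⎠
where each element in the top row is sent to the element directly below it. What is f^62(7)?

5

Tracing 7 → 1 → … returns to 7 after 5 steps, so 7 lies in a 5-cycle (0, 7, 1, 5, 6).
On a 5-cycle, f^5 is the identity, so f^62 = f^2 there (62 ≡ 2 mod 5).
Advancing 2 steps from 7: 7 → 1 → 5.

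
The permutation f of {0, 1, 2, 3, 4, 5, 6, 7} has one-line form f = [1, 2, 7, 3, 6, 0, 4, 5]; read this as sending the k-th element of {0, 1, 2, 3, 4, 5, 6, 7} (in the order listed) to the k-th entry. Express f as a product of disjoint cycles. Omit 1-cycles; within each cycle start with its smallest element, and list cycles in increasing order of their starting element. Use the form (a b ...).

(0 1 2 7 5)(4 6)

Iterating f from 0 gives 0 → 1 → 2 → 7 → 5 → 0; that is the 5-cycle (0 1 2 7 5).
Repeating from the next unused element and collecting all non-trivial cycles gives (0 1 2 7 5)(4 6).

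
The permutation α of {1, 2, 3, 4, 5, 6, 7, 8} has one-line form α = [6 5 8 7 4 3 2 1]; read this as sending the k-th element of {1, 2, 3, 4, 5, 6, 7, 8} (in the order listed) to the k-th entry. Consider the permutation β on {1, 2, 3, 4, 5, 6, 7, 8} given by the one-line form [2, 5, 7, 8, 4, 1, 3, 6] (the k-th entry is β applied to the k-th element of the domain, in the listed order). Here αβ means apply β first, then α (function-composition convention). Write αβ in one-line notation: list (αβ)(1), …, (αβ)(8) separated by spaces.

(αβ)(x) = α(β(x)). Computing each image: α(β(1)) = α(2) = 5, α(β(2)) = α(5) = 4, α(β(3)) = α(7) = 2, α(β(4)) = α(8) = 1, α(β(5)) = α(4) = 7, α(β(6)) = α(1) = 6, α(β(7)) = α(3) = 8, α(β(8)) = α(6) = 3.
Hence αβ = [5 4 2 1 7 6 8 3].

5 4 2 1 7 6 8 3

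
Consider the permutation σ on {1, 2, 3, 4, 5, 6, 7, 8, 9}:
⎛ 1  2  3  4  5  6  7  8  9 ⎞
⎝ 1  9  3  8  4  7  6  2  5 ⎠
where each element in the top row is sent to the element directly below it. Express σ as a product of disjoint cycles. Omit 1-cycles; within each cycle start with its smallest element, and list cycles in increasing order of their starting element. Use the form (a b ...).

From 2: 2 → 9 → 5 → 4 → 8 → 2, closing the cycle (2 9 5 4 8).
Continuing from each remaining unvisited element yields (2 9 5 4 8)(6 7).

(2 9 5 4 8)(6 7)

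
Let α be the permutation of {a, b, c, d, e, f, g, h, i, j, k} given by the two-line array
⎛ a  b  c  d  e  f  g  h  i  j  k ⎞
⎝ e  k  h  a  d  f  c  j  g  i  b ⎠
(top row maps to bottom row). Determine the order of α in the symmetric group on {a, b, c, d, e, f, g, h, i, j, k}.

30

Decomposing into disjoint cycles gives cycle lengths 5, 3, 2, 1.
Since disjoint cycles commute, ord(α) = lcm(5, 3, 2) = 30.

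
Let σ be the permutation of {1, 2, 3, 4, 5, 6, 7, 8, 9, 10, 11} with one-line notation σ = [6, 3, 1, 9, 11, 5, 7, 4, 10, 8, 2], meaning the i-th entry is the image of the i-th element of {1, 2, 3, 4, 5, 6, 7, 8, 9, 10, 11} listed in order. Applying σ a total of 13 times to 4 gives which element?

Tracing 4 → 9 → … returns to 4 after 4 steps, so 4 lies in a 4-cycle (4, 9, 10, 8).
Since the cycle has length 4, σ^13 acts on it the same as σ^1 (13 mod 4 = 1).
Stepping 1 place around the cycle: 4 → 9.

9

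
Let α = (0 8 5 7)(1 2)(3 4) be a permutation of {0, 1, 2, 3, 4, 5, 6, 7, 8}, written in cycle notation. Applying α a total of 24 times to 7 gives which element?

7 lies in the 4-cycle (0 8 5 7).
Since the cycle has length 4, α^24 acts on it the same as α^0 (24 mod 4 = 0).
So α^24(7) = 7.

7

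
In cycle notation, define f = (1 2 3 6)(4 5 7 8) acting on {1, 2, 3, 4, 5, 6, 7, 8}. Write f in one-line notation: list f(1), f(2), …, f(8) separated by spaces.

Reading each image from the cycles: 1↦2, 2↦3, 3↦6, 4↦5, 5↦7, 6↦1, 7↦8, 8↦4.
Listing these in domain order gives 2 3 6 5 7 1 8 4.

2 3 6 5 7 1 8 4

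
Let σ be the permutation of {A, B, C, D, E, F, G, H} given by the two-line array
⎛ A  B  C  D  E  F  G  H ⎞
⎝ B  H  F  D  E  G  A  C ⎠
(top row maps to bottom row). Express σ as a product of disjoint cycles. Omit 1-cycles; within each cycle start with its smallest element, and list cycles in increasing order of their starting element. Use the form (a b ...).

Start at A and follow images: A → B → H → C → F → G → A, giving the cycle (A B H C F G).
Continuing from each remaining unvisited element yields (A B H C F G).

(A B H C F G)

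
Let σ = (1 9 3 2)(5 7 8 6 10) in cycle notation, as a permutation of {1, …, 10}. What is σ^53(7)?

10

7 lies in the 5-cycle (5 7 8 6 10).
On a 5-cycle, σ^5 is the identity, so σ^53 = σ^3 there (53 ≡ 3 mod 5).
Advancing 3 steps from 7: 7 → 8 → 6 → 10.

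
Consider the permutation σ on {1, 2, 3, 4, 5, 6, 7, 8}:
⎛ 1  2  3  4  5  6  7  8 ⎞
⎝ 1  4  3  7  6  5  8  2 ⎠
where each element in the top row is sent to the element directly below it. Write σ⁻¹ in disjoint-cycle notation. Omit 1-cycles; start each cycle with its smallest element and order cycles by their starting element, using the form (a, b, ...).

First write σ in disjoint cycles: (2, 4, 7, 8)(5, 6).
The inverse reverses every cycle; in canonical form, σ⁻¹ = (2, 8, 7, 4)(5, 6).

(2, 8, 7, 4)(5, 6)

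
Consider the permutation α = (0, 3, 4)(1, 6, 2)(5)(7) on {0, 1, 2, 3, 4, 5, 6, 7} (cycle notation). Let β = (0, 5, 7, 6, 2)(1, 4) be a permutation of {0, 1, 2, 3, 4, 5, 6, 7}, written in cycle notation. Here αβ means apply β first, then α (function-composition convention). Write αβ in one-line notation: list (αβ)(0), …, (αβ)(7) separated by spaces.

5 0 3 4 6 7 1 2

(αβ)(x) = α(β(x)). Computing each image: α(β(0)) = α(5) = 5, α(β(1)) = α(4) = 0, α(β(2)) = α(0) = 3, α(β(3)) = α(3) = 4, α(β(4)) = α(1) = 6, α(β(5)) = α(7) = 7, α(β(6)) = α(2) = 1, α(β(7)) = α(6) = 2.
Hence αβ = [5 0 3 4 6 7 1 2].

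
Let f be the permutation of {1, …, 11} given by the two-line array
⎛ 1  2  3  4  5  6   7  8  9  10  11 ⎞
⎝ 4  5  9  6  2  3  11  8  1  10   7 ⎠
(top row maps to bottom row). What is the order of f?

10

Decomposing into disjoint cycles gives cycle lengths 5, 2, 2, 1, 1.
Since disjoint cycles commute, ord(f) = lcm(5, 2, 2) = 10.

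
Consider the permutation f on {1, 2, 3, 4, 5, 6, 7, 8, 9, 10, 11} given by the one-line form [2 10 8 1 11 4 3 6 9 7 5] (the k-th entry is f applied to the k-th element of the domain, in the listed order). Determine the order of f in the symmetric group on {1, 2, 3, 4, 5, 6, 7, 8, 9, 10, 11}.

Decomposing into disjoint cycles gives cycle lengths 8, 2, 1.
The order of f is the least common multiple of its cycle lengths: lcm(8, 2) = 8.

8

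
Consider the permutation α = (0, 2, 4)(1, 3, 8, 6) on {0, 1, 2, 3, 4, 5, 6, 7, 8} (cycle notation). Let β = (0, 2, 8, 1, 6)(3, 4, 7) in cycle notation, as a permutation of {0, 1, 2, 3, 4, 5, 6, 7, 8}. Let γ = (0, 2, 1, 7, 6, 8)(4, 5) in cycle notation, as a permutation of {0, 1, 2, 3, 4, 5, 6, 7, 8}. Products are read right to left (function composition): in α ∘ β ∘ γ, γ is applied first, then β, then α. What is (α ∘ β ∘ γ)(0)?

6

Apply the permutations in order: γ(0) = 2, then β(2) = 8, then α(8) = 6. So (α ∘ β ∘ γ)(0) = 6.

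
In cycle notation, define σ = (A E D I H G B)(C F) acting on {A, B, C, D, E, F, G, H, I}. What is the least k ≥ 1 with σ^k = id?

The cycle type of σ is (7, 2).
The order is lcm(7, 2) = 14.

14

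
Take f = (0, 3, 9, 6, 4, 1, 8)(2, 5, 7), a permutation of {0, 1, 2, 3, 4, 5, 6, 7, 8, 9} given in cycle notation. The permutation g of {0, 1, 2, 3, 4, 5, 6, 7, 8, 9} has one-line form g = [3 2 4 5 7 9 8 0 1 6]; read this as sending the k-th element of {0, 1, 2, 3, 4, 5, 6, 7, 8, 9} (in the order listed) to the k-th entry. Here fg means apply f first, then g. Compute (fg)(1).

f(1) = 8, then g(8) = 1; composing gives (fg)(1) = 1.

1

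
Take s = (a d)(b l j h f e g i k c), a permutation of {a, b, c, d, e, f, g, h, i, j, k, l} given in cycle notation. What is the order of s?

The disjoint cycles have lengths 10, 2.
The order of s is the least common multiple of its cycle lengths: lcm(10, 2) = 10.

10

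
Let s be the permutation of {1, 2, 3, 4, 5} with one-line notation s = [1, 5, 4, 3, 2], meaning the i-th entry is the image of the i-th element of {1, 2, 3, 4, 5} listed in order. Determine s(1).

1 is element number 1 of the domain, and entry number 1 of the one-line form is 1, so s(1) = 1.

1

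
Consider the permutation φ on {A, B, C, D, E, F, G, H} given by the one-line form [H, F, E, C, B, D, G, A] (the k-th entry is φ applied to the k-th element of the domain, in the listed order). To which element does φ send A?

H

A is element number 1 of the domain, and entry number 1 of the one-line form is H, so φ(A) = H.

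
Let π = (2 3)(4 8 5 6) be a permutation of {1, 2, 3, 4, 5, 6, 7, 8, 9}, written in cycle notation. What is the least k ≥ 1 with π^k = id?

The disjoint cycles have lengths 4, 2, 1, 1, 1.
The order is lcm(4, 2) = 4.

4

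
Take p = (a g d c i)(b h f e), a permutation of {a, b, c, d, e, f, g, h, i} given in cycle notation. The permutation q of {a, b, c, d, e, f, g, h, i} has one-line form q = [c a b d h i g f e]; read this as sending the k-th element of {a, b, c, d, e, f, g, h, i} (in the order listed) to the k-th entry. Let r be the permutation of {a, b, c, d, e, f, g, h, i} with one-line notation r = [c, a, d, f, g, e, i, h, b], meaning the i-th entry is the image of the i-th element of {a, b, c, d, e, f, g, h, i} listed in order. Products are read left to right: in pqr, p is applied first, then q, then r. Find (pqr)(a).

i

(pqr)(a) = r(q(p(a))). p(a) = g, then q(g) = g, then r(g) = i, so the result is i.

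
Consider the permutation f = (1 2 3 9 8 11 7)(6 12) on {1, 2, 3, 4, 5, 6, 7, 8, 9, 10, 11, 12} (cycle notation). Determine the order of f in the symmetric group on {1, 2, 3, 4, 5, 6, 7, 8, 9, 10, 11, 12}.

14

The disjoint cycles have lengths 7, 2, 1, 1, 1.
The order is lcm(7, 2) = 14.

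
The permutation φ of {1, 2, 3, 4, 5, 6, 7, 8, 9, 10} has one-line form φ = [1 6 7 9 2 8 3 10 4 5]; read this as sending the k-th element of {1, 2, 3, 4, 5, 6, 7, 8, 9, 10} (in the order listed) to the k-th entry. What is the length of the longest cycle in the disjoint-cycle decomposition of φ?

5

Decomposing into disjoint cycles gives (2 6 8 10 5)(3 7)(4 9); the longest has length 5.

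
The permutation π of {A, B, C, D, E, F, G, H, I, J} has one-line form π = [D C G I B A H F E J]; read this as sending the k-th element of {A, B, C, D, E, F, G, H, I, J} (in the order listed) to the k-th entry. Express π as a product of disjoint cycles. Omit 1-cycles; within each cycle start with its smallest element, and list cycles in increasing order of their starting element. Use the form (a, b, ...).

(A, D, I, E, B, C, G, H, F)

Iterating π from A gives A → D → I → E → B → C → G → H → F → A; that is the 9-cycle (A, D, I, E, B, C, G, H, F).
Continuing from each remaining unvisited element yields (A, D, I, E, B, C, G, H, F).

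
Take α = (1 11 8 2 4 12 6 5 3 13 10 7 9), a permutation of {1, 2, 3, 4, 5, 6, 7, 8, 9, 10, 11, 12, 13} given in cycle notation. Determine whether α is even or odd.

The cycle lengths are 13.
A cycle of length ℓ contributes ℓ−1 transpositions, so α is a product of 12 transpositions — even.

even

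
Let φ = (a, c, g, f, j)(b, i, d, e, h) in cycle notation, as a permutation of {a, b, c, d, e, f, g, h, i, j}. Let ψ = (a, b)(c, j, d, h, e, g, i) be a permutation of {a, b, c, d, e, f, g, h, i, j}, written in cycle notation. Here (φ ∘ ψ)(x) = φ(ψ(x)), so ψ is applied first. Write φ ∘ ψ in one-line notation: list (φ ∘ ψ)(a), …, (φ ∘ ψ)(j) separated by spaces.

For each element, apply ψ then φ: a → b → i; b → a → c; c → j → a; d → h → b; e → g → f; f → f → j; g → i → d; h → e → h; i → c → g; j → d → e.
So φ ∘ ψ in one-line form is i c a b f j d h g e.

i c a b f j d h g e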